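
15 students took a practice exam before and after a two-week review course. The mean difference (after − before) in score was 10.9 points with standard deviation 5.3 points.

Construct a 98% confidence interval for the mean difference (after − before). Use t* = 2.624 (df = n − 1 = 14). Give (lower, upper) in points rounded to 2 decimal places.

(7.31, 14.49)

Paired design: SE = s_d/√n = 5.3/√15 = 1.3685.
t* = 2.624; margin of error = 2.624 × 1.3685 = 3.5909.
10.9 ± 3.5909 → (7.31, 14.49).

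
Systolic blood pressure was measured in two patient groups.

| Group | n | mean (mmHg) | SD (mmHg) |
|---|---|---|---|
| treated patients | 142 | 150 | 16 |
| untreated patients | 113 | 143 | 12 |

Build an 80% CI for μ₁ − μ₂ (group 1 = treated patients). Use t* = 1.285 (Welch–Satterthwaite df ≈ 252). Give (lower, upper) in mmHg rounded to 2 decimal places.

(4.75, 9.25)

Per-group SEs: s₁/√n₁ = 16/√142 = 1.3427, s₂/√n₂ = 12/√113 = 1.1289.
Unpooled SE of the difference: √(1.80284329 + 1.27441521) = 1.7542.
Margin of error = t* · SE = 1.285 × 1.7542 = 2.2541.
x̄₁ − x̄₂ = 150 − 143 = 7.0000.
CI: 7.0000 ± 2.2541 = (4.75, 9.25).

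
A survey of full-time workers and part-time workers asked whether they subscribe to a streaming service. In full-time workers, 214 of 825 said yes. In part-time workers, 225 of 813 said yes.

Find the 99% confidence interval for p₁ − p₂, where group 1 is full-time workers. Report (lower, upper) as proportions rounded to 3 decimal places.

p̂₁ = 214/825 = 0.2594 and p̂₂ = 225/813 = 0.2768.
SE₁ = √(p̂₁(1−p̂₁)/n₁) = √(0.2594·0.7406/825) = 0.01526; SE₂ = √(0.2768·0.7232/813) = 0.01569.
Independent samples: SE of the difference = √(SE₁² + SE₂²) = √(0.0002328676 + 0.0002461761) = 0.02189.
z* for 99% confidence is 2.576, so the margin of error is 2.576 × 0.02189 = 0.05639.
Point estimate p̂₁ − p̂₂ = 0.2594 − 0.2768 = -0.0174.
-0.0174 ± 0.05639 → (-0.074, 0.039).

(-0.074, 0.039)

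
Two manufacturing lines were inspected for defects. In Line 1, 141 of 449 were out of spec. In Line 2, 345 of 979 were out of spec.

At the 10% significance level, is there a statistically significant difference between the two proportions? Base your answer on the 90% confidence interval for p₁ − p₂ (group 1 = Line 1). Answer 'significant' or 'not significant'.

not significant

First, p̂₁ = 141/449 = 0.3140; p̂₂ = 345/979 = 0.3524.
The two standard errors are √(0.3140×0.6860/449) = 0.02190 and √(0.3524×0.6476/979) = 0.01527.
Because the samples are independent, SE_diff = √(0.02190² + 0.01527²) = 0.02670.
Using z* = 1.645 for 90%, ME = 1.645 × 0.02670 = 0.04392.
p̂₁ − p̂₂ = -0.0384; interval -0.0384 ± 0.04392 gives (-0.08232, 0.00552).
The interval (-0.08232, 0.00552) contains 0, so the difference is not significant.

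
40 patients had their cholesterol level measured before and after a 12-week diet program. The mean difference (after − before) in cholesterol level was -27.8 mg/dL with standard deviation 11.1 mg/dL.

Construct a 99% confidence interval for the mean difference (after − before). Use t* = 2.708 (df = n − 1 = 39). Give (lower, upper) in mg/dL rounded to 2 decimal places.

(-32.55, -23.05)

Paired design: SE = s_d/√n = 11.1/√40 = 1.7551.
t* = 2.708; margin of error = 2.708 × 1.7551 = 4.7528.
-27.8 ± 4.7528 → (-32.55, -23.05).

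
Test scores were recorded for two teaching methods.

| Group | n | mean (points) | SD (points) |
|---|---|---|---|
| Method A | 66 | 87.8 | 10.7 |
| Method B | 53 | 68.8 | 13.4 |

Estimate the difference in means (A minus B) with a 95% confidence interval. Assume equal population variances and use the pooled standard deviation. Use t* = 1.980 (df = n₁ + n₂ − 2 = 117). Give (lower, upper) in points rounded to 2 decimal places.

(14.63, 23.37)

s_p = √[((n₁−1)s₁² + (n₂−1)s₂²)/(n₁+n₂−2)] = √[(65·10.7² + 52·13.4²)/117] = 11.9754.
SE = 11.9754·√(1/66 + 1/53) = 2.2088.
With t* = 1.980, margin = 1.980 × 2.2088 = 4.3734.
x̄₁ − x̄₂ = 87.8 − 68.8 = 19.0000; interval 19.0000 ± 4.3734 = (14.63, 23.37).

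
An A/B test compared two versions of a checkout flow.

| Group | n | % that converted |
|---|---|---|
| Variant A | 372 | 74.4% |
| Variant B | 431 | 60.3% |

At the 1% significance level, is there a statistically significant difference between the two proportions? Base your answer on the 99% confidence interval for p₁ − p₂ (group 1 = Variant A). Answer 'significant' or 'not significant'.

Each SE is √(p̂(1−p̂)/n): √(0.7440·0.2560/372) = 0.02263 and √(0.6030·0.3970/431) = 0.02357.
SE(p̂₁ − p̂₂) = √(SE₁² + SE₂²) = √(0.0005121169 + 0.0005555449) = 0.03268, since the two samples are independent.
At 99% confidence z* = 2.576; margin = 2.576 × 0.03268 = 0.08418.
The difference is 0.7440 − 0.6030 = 0.1410, so the interval is 0.1410 ± 0.08418 = (0.05682, 0.22518).
The interval (0.05682, 0.22518) does not contain 0, so the difference is significant.

significant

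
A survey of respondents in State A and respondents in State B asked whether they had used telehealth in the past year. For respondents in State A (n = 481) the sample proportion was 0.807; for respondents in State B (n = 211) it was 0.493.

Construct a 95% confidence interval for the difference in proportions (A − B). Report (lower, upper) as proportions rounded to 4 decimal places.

(0.2379, 0.3901)

SE₁ = √(p̂₁(1−p̂₁)/n₁) = √(0.8070·0.1930/481) = 0.01799; SE₂ = √(0.4930·0.5070/211) = 0.03442.
Independent samples: SE of the difference = √(SE₁² + SE₂²) = √(0.0003236401 + 0.0011847364) = 0.03884.
z* for 95% confidence is 1.960, so the margin of error is 1.960 × 0.03884 = 0.07613.
Point estimate p̂₁ − p̂₂ = 0.8070 − 0.4930 = 0.3140.
0.3140 ± 0.07613 → (0.2379, 0.3901).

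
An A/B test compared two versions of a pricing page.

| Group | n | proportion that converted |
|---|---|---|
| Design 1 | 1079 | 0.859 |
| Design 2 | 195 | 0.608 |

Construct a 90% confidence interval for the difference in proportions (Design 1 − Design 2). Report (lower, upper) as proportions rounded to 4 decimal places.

(0.1909, 0.3111)

Each SE is √(p̂(1−p̂)/n): √(0.8590·0.1410/1079) = 0.01059 and √(0.6080·0.3920/195) = 0.03496.
SE(p̂₁ − p̂₂) = √(SE₁² + SE₂²) = √(0.0001121481 + 0.0012222016) = 0.03653, since the two samples are independent.
At 90% confidence z* = 1.645; margin = 1.645 × 0.03653 = 0.06009.
The difference is 0.8590 − 0.6080 = 0.2510, so the interval is 0.2510 ± 0.06009 = (0.1909, 0.3111).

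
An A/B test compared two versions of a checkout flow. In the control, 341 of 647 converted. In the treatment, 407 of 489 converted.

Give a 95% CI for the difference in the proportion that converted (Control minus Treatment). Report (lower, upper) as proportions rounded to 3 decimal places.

(-0.356, -0.255)

p̂₁ = 341/647 = 0.5270 and p̂₂ = 407/489 = 0.8323.
SE₁ = √(p̂₁(1−p̂₁)/n₁) = √(0.5270·0.4730/647) = 0.01963; SE₂ = √(0.8323·0.1677/489) = 0.01689.
Independent samples: SE of the difference = √(SE₁² + SE₂²) = √(0.0003853369 + 0.0002852721) = 0.02590.
z* for 95% confidence is 1.960, so the margin of error is 1.960 × 0.02590 = 0.05076.
Point estimate p̂₁ − p̂₂ = 0.5270 − 0.8323 = -0.3053.
-0.3053 ± 0.05076 → (-0.356, -0.255).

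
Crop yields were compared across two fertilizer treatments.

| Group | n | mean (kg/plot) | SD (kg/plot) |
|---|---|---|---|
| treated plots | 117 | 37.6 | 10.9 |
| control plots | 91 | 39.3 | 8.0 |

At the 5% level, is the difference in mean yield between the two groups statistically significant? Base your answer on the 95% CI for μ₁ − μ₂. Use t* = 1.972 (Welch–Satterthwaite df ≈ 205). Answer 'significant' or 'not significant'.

SE₁ = s₁/√n₁ = 10.9/√117 = 1.0077; SE₂ = 8.0/√91 = 0.8386.
Independent samples, unequal variances: SE_diff = √(SE₁² + SE₂²) = √(1.01545929 + 0.70324996) = 1.3110.
t* = 1.972, so margin of error = 1.972 × 1.3110 = 2.5853.
Difference in means = 37.6 − 39.3 = -1.7000.
-1.7000 ± 2.5853 → (-4.2853, 0.8853).
The interval (-4.2853, 0.8853) contains 0, so the difference is not significant.

not significant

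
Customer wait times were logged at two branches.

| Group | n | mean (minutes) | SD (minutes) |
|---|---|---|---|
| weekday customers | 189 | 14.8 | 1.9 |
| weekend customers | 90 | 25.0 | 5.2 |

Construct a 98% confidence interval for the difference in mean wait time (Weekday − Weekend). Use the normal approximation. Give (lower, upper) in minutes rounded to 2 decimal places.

(-11.51, -8.89)

SE₁ = s₁/√n₁ = 1.9/√189 = 0.1382; SE₂ = 5.2/√90 = 0.5481.
Independent samples, unequal variances: SE_diff = √(SE₁² + SE₂²) = √(0.01909924 + 0.30041361) = 0.5653.
z* = 2.326, so margin of error = 2.326 × 0.5653 = 1.3149.
Difference in means = 14.8 − 25.0 = -10.2000.
-10.2000 ± 1.3149 → (-11.51, -8.89).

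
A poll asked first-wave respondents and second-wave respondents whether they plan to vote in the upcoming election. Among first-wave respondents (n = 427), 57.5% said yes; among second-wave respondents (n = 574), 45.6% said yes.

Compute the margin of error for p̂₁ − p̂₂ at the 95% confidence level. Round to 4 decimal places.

The two standard errors are √(0.5750×0.4250/427) = 0.02392 and √(0.4560×0.5440/574) = 0.02079.
Because the samples are independent, SE_diff = √(0.02392² + 0.02079²) = 0.03169.
Using z* = 1.960 for 95%, ME = 1.960 × 0.03169 = 0.06211.

0.0621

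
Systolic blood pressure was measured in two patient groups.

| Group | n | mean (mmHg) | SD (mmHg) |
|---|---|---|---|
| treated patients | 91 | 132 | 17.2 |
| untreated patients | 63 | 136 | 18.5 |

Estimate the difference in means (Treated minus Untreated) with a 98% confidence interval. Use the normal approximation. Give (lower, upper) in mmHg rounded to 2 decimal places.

(-10.85, 2.85)

SE₁ = s₁/√n₁ = 17.2/√91 = 1.8030; SE₂ = 18.5/√63 = 2.3308.
Independent samples, unequal variances: SE_diff = √(SE₁² + SE₂²) = √(3.250809 + 5.43262864) = 2.9468.
z* = 2.326, so margin of error = 2.326 × 2.9468 = 6.8543.
Difference in means = 132 − 136 = -4.0000.
-4.0000 ± 6.8543 → (-10.85, 2.85).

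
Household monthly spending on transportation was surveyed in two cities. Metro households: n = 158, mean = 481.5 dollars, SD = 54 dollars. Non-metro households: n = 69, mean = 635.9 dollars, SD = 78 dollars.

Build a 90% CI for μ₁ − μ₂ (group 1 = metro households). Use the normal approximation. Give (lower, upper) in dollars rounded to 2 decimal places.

Standard errors of each mean: 54/√158 = 4.2960 and 78/√69 = 9.3901.
SE(x̄₁ − x̄₂) = √(4.2960² + 9.3901²) = 10.3262 for independent samples with unequal variances.
With z* = 1.645, the margin is 1.645 × 10.3262 = 16.9866.
x̄₁ − x̄₂ = 481.5 − 635.9 = -154.4000; the interval is -154.4000 ± 16.9866 = (-171.39, -137.41).

(-171.39, -137.41)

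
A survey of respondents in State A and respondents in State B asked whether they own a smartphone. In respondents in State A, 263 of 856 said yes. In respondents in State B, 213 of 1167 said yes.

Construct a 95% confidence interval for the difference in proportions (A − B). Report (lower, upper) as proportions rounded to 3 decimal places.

(0.087, 0.163)

p̂₁ = 263/856 = 0.3072 and p̂₂ = 213/1167 = 0.1825.
SE₁ = √(p̂₁(1−p̂₁)/n₁) = √(0.3072·0.6928/856) = 0.01577; SE₂ = √(0.1825·0.8175/1167) = 0.01131.
Independent samples: SE of the difference = √(SE₁² + SE₂²) = √(0.0002486929 + 0.0001279161) = 0.01941.
z* for 95% confidence is 1.960, so the margin of error is 1.960 × 0.01941 = 0.03804.
Point estimate p̂₁ − p̂₂ = 0.3072 − 0.1825 = 0.1247.
0.1247 ± 0.03804 → (0.087, 0.163).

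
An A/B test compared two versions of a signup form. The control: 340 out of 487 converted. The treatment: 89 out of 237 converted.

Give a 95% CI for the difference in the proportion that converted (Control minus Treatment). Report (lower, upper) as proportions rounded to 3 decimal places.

First, p̂₁ = 340/487 = 0.6982; p̂₂ = 89/237 = 0.3755.
The two standard errors are √(0.6982×0.3018/487) = 0.02080 and √(0.3755×0.6245/237) = 0.03146.
Because the samples are independent, SE_diff = √(0.02080² + 0.03146²) = 0.03771.
Using z* = 1.960 for 95%, ME = 1.960 × 0.03771 = 0.07391.
p̂₁ − p̂₂ = 0.3227; interval 0.3227 ± 0.07391 gives (0.249, 0.397).

(0.249, 0.397)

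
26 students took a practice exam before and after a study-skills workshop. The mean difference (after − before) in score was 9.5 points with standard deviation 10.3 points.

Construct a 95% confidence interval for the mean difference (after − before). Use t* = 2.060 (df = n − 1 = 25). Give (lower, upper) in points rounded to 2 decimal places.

Paired design: SE = s_d/√n = 10.3/√26 = 2.0200.
t* = 2.060; margin of error = 2.060 × 2.0200 = 4.1612.
9.5 ± 4.1612 → (5.34, 13.66).

(5.34, 13.66)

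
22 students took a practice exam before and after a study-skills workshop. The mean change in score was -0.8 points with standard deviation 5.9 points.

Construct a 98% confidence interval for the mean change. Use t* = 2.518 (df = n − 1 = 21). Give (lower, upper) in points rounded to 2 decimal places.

(-3.97, 2.37)

This is a matched-pairs design, so SE = s_d/√n = 5.9/√22 = 1.2579.
Margin = 2.518 × 1.2579 = 3.1674; the interval is -0.8 ± 3.1674 = (-3.97, 2.37).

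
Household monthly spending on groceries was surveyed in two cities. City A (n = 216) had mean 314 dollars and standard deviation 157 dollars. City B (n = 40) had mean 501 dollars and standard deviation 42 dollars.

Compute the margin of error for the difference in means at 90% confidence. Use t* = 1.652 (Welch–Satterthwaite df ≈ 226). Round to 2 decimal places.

20.78

Standard errors of each mean: 157/√216 = 10.6825 and 42/√40 = 6.6408.
SE(x̄₁ − x̄₂) = √(10.6825² + 6.6408²) = 12.5784 for independent samples with unequal variances.
With t* = 1.652, the margin is 1.652 × 12.5784 = 20.7795.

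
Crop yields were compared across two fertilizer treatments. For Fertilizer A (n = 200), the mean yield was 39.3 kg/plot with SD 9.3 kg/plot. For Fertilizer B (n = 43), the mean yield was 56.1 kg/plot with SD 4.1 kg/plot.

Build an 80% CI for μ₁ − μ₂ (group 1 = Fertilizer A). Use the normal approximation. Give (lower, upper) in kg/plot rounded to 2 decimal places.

SE₁ = s₁/√n₁ = 9.3/√200 = 0.6576; SE₂ = 4.1/√43 = 0.6252.
Independent samples, unequal variances: SE_diff = √(SE₁² + SE₂²) = √(0.43243776 + 0.39087504) = 0.9074.
z* = 1.282, so margin of error = 1.282 × 0.9074 = 1.1633.
Difference in means = 39.3 − 56.1 = -16.8000.
-16.8000 ± 1.1633 → (-17.96, -15.64).

(-17.96, -15.64)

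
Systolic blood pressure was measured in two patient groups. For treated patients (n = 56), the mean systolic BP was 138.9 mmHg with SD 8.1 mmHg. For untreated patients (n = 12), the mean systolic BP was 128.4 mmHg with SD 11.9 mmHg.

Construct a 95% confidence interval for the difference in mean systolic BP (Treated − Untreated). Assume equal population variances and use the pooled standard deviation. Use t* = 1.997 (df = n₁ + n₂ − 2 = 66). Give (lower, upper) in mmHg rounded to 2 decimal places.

(4.88, 16.12)

s_p = √[((n₁−1)s₁² + (n₂−1)s₂²)/(n₁+n₂−2)] = √[(55·8.1² + 11·11.9²)/66] = 8.8474.
SE = 8.8474·√(1/56 + 1/12) = 2.8144.
With t* = 1.997, margin = 1.997 × 2.8144 = 5.6204.
x̄₁ − x̄₂ = 138.9 − 128.4 = 10.5000; interval 10.5000 ± 5.6204 = (4.88, 16.12).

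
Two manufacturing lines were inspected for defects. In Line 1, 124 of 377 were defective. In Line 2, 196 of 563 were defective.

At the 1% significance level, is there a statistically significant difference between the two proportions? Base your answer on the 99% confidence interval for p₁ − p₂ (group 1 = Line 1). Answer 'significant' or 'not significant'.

not significant

p̂₁ = 124/377 = 0.3289 and p̂₂ = 196/563 = 0.3481.
SE₁ = √(p̂₁(1−p̂₁)/n₁) = √(0.3289·0.6711/377) = 0.02420; SE₂ = √(0.3481·0.6519/563) = 0.02008.
Independent samples: SE of the difference = √(SE₁² + SE₂²) = √(0.00058564 + 0.0004032064) = 0.03145.
z* for 99% confidence is 2.576, so the margin of error is 2.576 × 0.03145 = 0.08102.
Point estimate p̂₁ − p̂₂ = 0.3289 − 0.3481 = -0.0192.
-0.0192 ± 0.08102 → (-0.10022, 0.06182).
The interval (-0.10022, 0.06182) contains 0, so the difference is not significant.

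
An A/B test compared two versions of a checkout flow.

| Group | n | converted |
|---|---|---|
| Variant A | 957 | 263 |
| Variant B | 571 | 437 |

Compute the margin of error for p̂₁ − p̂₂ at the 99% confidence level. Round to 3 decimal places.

0.059

Sample proportions: 263/957 = 0.2748, 437/571 = 0.7653.
Each SE is √(p̂(1−p̂)/n): √(0.2748·0.7252/957) = 0.01443 and √(0.7653·0.2347/571) = 0.01774.
SE(p̂₁ − p̂₂) = √(SE₁² + SE₂²) = √(0.0002082249 + 0.0003147076) = 0.02287, since the two samples are independent.
At 99% confidence z* = 2.576; margin = 2.576 × 0.02287 = 0.05891.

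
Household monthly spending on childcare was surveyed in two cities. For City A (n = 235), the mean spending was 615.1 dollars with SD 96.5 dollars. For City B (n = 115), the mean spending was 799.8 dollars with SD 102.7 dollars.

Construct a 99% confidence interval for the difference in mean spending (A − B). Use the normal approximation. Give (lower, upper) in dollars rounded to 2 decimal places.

(-214.22, -155.18)

SE₁ = s₁/√n₁ = 96.5/√235 = 6.2950; SE₂ = 102.7/√115 = 9.5768.
Independent samples, unequal variances: SE_diff = √(SE₁² + SE₂²) = √(39.627025 + 91.71509824) = 11.4605.
z* = 2.576, so margin of error = 2.576 × 11.4605 = 29.5222.
Difference in means = 615.1 − 799.8 = -184.7000.
-184.7000 ± 29.5222 → (-214.22, -155.18).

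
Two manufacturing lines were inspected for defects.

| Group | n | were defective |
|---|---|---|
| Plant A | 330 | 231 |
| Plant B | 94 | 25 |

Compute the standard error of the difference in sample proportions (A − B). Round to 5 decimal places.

Sample proportions: 231/330 = 0.7000, 25/94 = 0.2660.
Each SE is √(p̂(1−p̂)/n): √(0.7000·0.3000/330) = 0.02523 and √(0.2660·0.7340/94) = 0.04557.
SE(p̂₁ − p̂₂) = √(SE₁² + SE₂²) = √(0.0006365529 + 0.0020766249) = 0.05209, since the two samples are independent.

0.05209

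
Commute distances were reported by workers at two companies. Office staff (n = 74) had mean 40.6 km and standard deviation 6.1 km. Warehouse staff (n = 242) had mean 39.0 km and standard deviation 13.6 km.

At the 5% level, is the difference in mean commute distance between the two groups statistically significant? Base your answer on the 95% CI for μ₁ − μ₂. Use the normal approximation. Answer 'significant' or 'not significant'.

not significant

Standard errors of each mean: 6.1/√74 = 0.7091 and 13.6/√242 = 0.8742.
SE(x̄₁ − x̄₂) = √(0.7091² + 0.8742²) = 1.1256 for independent samples with unequal variances.
With z* = 1.960, the margin is 1.960 × 1.1256 = 2.2062.
x̄₁ − x̄₂ = 40.6 − 39.0 = 1.6000; the interval is 1.6000 ± 2.2062 = (-0.6062, 3.8062).
The interval (-0.6062, 3.8062) contains 0, so the difference is not significant.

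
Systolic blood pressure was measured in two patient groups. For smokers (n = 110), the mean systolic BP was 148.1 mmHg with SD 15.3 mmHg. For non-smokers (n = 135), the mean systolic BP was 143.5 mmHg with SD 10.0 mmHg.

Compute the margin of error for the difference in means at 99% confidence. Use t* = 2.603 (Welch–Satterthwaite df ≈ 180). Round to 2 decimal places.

4.41

Standard errors of each mean: 15.3/√110 = 1.4588 and 10.0/√135 = 0.8607.
SE(x̄₁ − x̄₂) = √(1.4588² + 0.8607²) = 1.6938 for independent samples with unequal variances.
With t* = 2.603, the margin is 2.603 × 1.6938 = 4.4090.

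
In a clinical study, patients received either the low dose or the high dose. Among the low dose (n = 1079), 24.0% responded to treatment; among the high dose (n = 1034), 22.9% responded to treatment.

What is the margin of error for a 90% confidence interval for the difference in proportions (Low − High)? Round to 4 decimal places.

The two standard errors are √(0.2400×0.7600/1079) = 0.01300 and √(0.2290×0.7710/1034) = 0.01307.
Because the samples are independent, SE_diff = √(0.01300² + 0.01307²) = 0.01843.
Using z* = 1.645 for 90%, ME = 1.645 × 0.01843 = 0.03032.

0.0303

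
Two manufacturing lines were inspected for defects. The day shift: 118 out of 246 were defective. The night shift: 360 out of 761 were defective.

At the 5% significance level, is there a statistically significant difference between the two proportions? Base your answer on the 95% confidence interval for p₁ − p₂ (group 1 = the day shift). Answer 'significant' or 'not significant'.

not significant

p̂₁ = 118/246 = 0.4797 and p̂₂ = 360/761 = 0.4731.
SE₁ = √(p̂₁(1−p̂₁)/n₁) = √(0.4797·0.5203/246) = 0.03185; SE₂ = √(0.4731·0.5269/761) = 0.01810.
Independent samples: SE of the difference = √(SE₁² + SE₂²) = √(0.0010144225 + 0.00032761) = 0.03663.
z* for 95% confidence is 1.960, so the margin of error is 1.960 × 0.03663 = 0.07179.
Point estimate p̂₁ − p̂₂ = 0.4797 − 0.4731 = 0.0066.
0.0066 ± 0.07179 → (-0.06519, 0.07839).
The interval (-0.06519, 0.07839) contains 0, so the difference is not significant.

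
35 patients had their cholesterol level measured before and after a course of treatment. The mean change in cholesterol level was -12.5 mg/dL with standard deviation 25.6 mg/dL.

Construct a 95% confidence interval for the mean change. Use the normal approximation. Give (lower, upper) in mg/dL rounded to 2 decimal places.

(-20.98, -4.02)

Paired design: SE = s_d/√n = 25.6/√35 = 4.3272.
z* = 1.960; margin of error = 1.960 × 4.3272 = 8.4813.
-12.5 ± 8.4813 → (-20.98, -4.02).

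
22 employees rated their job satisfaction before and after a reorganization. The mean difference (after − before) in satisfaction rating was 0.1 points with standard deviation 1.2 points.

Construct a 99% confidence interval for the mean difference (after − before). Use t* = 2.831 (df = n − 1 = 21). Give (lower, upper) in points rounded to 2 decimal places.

(-0.62, 0.82)

Paired design: SE = s_d/√n = 1.2/√22 = 0.2558.
t* = 2.831; margin of error = 2.831 × 0.2558 = 0.7242.
0.1 ± 0.7242 → (-0.62, 0.82).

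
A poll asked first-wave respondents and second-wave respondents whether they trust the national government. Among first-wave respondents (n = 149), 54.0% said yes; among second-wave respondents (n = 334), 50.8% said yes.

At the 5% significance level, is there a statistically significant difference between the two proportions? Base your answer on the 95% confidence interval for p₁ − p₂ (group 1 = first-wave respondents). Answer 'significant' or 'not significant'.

not significant

Each SE is √(p̂(1−p̂)/n): √(0.5400·0.4600/149) = 0.04083 and √(0.5080·0.4920/334) = 0.02736.
SE(p̂₁ − p̂₂) = √(SE₁² + SE₂²) = √(0.0016670889 + 0.0007485696) = 0.04915, since the two samples are independent.
At 95% confidence z* = 1.960; margin = 1.960 × 0.04915 = 0.09633.
The difference is 0.5400 − 0.5080 = 0.0320, so the interval is 0.0320 ± 0.09633 = (-0.06433, 0.12833).
The interval (-0.06433, 0.12833) contains 0, so the difference is not significant.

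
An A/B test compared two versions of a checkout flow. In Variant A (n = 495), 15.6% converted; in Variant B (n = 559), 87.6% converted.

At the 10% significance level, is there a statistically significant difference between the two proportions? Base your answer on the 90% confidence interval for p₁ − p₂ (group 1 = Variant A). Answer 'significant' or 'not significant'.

significant

The two standard errors are √(0.1560×0.8440/495) = 0.01631 and √(0.8760×0.1240/559) = 0.01394.
Because the samples are independent, SE_diff = √(0.01631² + 0.01394²) = 0.02146.
Using z* = 1.645 for 90%, ME = 1.645 × 0.02146 = 0.03530.
p̂₁ − p̂₂ = -0.7200; interval -0.7200 ± 0.03530 gives (-0.75530, -0.68470).
The interval (-0.75530, -0.68470) does not contain 0, so the difference is significant.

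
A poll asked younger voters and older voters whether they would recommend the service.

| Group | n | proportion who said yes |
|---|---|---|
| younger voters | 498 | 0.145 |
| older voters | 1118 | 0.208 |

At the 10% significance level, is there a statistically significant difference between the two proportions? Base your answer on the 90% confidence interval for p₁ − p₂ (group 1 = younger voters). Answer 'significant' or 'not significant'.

SE₁ = √(p̂₁(1−p̂₁)/n₁) = √(0.1450·0.8550/498) = 0.01578; SE₂ = √(0.2080·0.7920/1118) = 0.01214.
Independent samples: SE of the difference = √(SE₁² + SE₂²) = √(0.0002490084 + 0.0001473796) = 0.01991.
z* for 90% confidence is 1.645, so the margin of error is 1.645 × 0.01991 = 0.03275.
Point estimate p̂₁ − p̂₂ = 0.1450 − 0.2080 = -0.0630.
-0.0630 ± 0.03275 → (-0.09575, -0.03025).
The interval (-0.09575, -0.03025) does not contain 0, so the difference is significant.

significant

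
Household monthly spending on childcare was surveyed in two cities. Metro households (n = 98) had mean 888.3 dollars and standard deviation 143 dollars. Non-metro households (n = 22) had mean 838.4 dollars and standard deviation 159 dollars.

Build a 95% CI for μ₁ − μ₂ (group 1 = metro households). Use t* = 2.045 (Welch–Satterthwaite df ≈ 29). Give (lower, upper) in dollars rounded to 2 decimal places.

(-25.45, 125.25)

SE₁ = s₁/√n₁ = 143/√98 = 14.4452; SE₂ = 159/√22 = 33.8989.
Independent samples, unequal variances: SE_diff = √(SE₁² + SE₂²) = √(208.66380304 + 1149.13542121) = 36.8483.
t* = 2.045, so margin of error = 2.045 × 36.8483 = 75.3548.
Difference in means = 888.3 − 838.4 = 49.9000.
49.9000 ± 75.3548 → (-25.45, 125.25).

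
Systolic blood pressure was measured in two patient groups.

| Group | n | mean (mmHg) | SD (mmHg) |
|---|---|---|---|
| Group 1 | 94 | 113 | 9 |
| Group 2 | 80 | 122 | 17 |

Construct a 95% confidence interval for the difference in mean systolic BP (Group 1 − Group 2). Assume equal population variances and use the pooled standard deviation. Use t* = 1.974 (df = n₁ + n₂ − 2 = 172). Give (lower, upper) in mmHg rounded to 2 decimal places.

Pooled variance s_p² = [93·9² + 79·17²] / (94+80−2) = 176.5349, so s_p = 13.2866.
SE_diff = s_p·√(1/n₁ + 1/n₂) = 13.2866·√(1/94 + 1/80) = 2.0211.
t* = 1.974; margin = 1.974 × 2.0211 = 3.9897.
Difference = 113 − 122 = -9.0000.
-9.0000 ± 3.9897 → (-12.99, -5.01).

(-12.99, -5.01)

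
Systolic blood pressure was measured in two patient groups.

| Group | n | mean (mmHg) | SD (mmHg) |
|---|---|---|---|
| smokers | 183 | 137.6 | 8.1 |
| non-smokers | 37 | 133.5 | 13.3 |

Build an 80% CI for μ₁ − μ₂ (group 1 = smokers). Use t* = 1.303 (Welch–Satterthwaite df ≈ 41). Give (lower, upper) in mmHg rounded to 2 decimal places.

(1.15, 7.05)

Per-group SEs: s₁/√n₁ = 8.1/√183 = 0.5988, s₂/√n₂ = 13.3/√37 = 2.1865.
Unpooled SE of the difference: √(0.35856144 + 4.78078225) = 2.2670.
Margin of error = t* · SE = 1.303 × 2.2670 = 2.9539.
x̄₁ − x̄₂ = 137.6 − 133.5 = 4.1000.
CI: 4.1000 ± 2.9539 = (1.15, 7.05).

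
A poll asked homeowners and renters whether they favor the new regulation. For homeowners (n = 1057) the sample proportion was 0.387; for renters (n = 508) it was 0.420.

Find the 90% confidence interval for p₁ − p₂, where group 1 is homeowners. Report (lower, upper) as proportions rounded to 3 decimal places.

SE₁ = √(p̂₁(1−p̂₁)/n₁) = √(0.3870·0.6130/1057) = 0.01498; SE₂ = √(0.4200·0.5800/508) = 0.02190.
Independent samples: SE of the difference = √(SE₁² + SE₂²) = √(0.0002244004 + 0.00047961) = 0.02653.
z* for 90% confidence is 1.645, so the margin of error is 1.645 × 0.02653 = 0.04364.
Point estimate p̂₁ − p̂₂ = 0.3870 − 0.4200 = -0.0330.
-0.0330 ± 0.04364 → (-0.077, 0.011).

(-0.077, 0.011)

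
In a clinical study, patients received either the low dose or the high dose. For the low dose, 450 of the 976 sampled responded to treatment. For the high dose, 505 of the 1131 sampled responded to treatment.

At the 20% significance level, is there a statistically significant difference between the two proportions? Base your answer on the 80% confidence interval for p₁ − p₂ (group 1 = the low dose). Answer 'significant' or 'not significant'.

not significant

Sample proportions: 450/976 = 0.4611, 505/1131 = 0.4465.
Each SE is √(p̂(1−p̂)/n): √(0.4611·0.5389/976) = 0.01596 and √(0.4465·0.5535/1131) = 0.01478.
SE(p̂₁ − p̂₂) = √(SE₁² + SE₂²) = √(0.0002547216 + 0.0002184484) = 0.02175, since the two samples are independent.
At 80% confidence z* = 1.282; margin = 1.282 × 0.02175 = 0.02788.
The difference is 0.4611 − 0.4465 = 0.0146, so the interval is 0.0146 ± 0.02788 = (-0.01328, 0.04248).
The interval (-0.01328, 0.04248) contains 0, so the difference is not significant.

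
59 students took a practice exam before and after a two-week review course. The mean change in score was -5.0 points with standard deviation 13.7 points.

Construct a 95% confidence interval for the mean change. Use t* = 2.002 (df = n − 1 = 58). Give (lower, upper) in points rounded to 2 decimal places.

(-8.57, -1.43)

Paired design: SE = s_d/√n = 13.7/√59 = 1.7836.
t* = 2.002; margin of error = 2.002 × 1.7836 = 3.5708.
-5.0 ± 3.5708 → (-8.57, -1.43).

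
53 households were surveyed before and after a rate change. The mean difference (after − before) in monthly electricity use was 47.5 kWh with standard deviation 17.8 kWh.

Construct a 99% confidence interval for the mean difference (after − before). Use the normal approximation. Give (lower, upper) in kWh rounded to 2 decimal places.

This is a matched-pairs design, so SE = s_d/√n = 17.8/√53 = 2.4450.
Margin = 2.576 × 2.4450 = 6.2983; the interval is 47.5 ± 6.2983 = (41.20, 53.80).

(41.20, 53.80)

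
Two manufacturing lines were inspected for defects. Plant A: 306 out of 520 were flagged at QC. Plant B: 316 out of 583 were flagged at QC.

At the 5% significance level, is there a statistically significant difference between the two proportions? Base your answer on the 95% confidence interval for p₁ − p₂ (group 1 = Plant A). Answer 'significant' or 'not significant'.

p̂₁ = 306/520 = 0.5885 and p̂₂ = 316/583 = 0.5420.
SE₁ = √(p̂₁(1−p̂₁)/n₁) = √(0.5885·0.4115/520) = 0.02158; SE₂ = √(0.5420·0.4580/583) = 0.02063.
Independent samples: SE of the difference = √(SE₁² + SE₂²) = √(0.0004656964 + 0.0004255969) = 0.02985.
z* for 95% confidence is 1.960, so the margin of error is 1.960 × 0.02985 = 0.05851.
Point estimate p̂₁ − p̂₂ = 0.5885 − 0.5420 = 0.0465.
0.0465 ± 0.05851 → (-0.01201, 0.10501).
The interval (-0.01201, 0.10501) contains 0, so the difference is not significant.

not significant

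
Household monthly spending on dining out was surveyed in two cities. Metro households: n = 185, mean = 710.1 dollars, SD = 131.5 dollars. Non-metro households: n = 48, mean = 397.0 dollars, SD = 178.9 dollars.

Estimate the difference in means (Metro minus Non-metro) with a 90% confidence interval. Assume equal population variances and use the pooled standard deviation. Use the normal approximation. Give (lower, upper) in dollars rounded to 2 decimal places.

Pooled variance s_p² = [184·131.5² + 47·178.9²] / (185+48−2) = 20285.7960, so s_p = 142.4282.
SE_diff = s_p·√(1/n₁ + 1/n₂) = 142.4282·√(1/185 + 1/48) = 23.0711.
z* = 1.645; margin = 1.645 × 23.0711 = 37.9520.
Difference = 710.1 − 397.0 = 313.1000.
313.1000 ± 37.9520 → (275.15, 351.05).

(275.15, 351.05)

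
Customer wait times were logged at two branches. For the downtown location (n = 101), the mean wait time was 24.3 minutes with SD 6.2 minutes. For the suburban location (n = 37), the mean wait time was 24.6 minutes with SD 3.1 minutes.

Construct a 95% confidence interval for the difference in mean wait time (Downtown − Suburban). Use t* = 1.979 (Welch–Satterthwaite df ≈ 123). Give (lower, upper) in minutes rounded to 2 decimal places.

(-1.88, 1.28)

SE₁ = s₁/√n₁ = 6.2/√101 = 0.6169; SE₂ = 3.1/√37 = 0.5096.
Independent samples, unequal variances: SE_diff = √(SE₁² + SE₂²) = √(0.38056561 + 0.25969216) = 0.8002.
t* = 1.979, so margin of error = 1.979 × 0.8002 = 1.5836.
Difference in means = 24.3 − 24.6 = -0.3000.
-0.3000 ± 1.5836 → (-1.88, 1.28).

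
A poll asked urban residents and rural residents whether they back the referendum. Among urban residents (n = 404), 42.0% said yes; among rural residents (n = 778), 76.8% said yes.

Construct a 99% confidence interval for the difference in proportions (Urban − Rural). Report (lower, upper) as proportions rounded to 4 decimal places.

The two standard errors are √(0.4200×0.5800/404) = 0.02456 and √(0.7680×0.2320/778) = 0.01513.
Because the samples are independent, SE_diff = √(0.02456² + 0.01513²) = 0.02885.
Using z* = 2.576 for 99%, ME = 2.576 × 0.02885 = 0.07432.
p̂₁ − p̂₂ = -0.3480; interval -0.3480 ± 0.07432 gives (-0.4223, -0.2737).

(-0.4223, -0.2737)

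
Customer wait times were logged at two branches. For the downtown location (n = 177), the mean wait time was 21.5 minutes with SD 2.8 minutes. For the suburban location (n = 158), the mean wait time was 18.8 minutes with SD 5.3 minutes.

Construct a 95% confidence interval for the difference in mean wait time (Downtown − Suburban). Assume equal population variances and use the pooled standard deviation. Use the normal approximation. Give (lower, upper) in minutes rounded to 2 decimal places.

(1.81, 3.59)

Pooled variance s_p² = [176·2.8² + 157·5.3²] / (177+158−2) = 17.3873, so s_p = 4.1698.
SE_diff = s_p·√(1/n₁ + 1/n₂) = 4.1698·√(1/177 + 1/158) = 0.4564.
z* = 1.960; margin = 1.960 × 0.4564 = 0.8945.
Difference = 21.5 − 18.8 = 2.7000.
2.7000 ± 0.8945 → (1.81, 3.59).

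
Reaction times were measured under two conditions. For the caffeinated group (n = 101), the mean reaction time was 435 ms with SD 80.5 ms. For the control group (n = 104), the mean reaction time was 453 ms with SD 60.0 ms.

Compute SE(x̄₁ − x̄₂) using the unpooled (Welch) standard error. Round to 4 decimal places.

Per-group SEs: s₁/√n₁ = 80.5/√101 = 8.0100, s₂/√n₂ = 60.0/√104 = 5.8835.
Unpooled SE of the difference: √(64.1601 + 34.61557225) = 9.9386.

9.9386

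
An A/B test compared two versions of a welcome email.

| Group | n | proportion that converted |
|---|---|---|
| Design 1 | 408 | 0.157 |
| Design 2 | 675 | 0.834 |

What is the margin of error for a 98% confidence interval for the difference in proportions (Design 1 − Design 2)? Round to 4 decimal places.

0.0535

The two standard errors are √(0.1570×0.8430/408) = 0.01801 and √(0.8340×0.1660/675) = 0.01432.
Because the samples are independent, SE_diff = √(0.01801² + 0.01432²) = 0.02301.
Using z* = 2.326 for 98%, ME = 2.326 × 0.02301 = 0.05352.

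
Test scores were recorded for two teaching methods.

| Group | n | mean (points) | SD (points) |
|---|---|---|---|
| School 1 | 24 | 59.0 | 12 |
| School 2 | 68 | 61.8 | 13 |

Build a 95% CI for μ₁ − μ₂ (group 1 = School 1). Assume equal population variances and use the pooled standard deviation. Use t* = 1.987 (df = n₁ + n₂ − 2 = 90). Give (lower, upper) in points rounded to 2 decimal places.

Pooled variance s_p² = [23·12² + 67·13²] / (24+68−2) = 162.6111, so s_p = 12.7519.
SE_diff = s_p·√(1/n₁ + 1/n₂) = 12.7519·√(1/24 + 1/68) = 3.0277.
t* = 1.987; margin = 1.987 × 3.0277 = 6.0160.
Difference = 59.0 − 61.8 = -2.8000.
-2.8000 ± 6.0160 → (-8.82, 3.22).

(-8.82, 3.22)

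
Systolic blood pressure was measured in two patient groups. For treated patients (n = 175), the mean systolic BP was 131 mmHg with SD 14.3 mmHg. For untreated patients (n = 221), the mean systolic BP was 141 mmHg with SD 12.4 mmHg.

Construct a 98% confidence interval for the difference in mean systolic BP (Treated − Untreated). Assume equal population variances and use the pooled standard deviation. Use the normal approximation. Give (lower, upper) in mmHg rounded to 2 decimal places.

(-13.12, -6.88)

s_p = √[((n₁−1)s₁² + (n₂−1)s₂²)/(n₁+n₂−2)] = √[(174·14.3² + 220·12.4²)/394] = 13.2727.
SE = 13.2727·√(1/175 + 1/221) = 1.3430.
With z* = 2.326, margin = 2.326 × 1.3430 = 3.1238.
x̄₁ − x̄₂ = 131 − 141 = -10.0000; interval -10.0000 ± 3.1238 = (-13.12, -6.88).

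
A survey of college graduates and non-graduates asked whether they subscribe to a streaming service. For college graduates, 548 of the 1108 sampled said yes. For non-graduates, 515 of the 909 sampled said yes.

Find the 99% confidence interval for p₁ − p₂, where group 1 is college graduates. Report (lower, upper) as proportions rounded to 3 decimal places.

Sample proportions: 548/1108 = 0.4946, 515/909 = 0.5666.
Each SE is √(p̂(1−p̂)/n): √(0.4946·0.5054/1108) = 0.01502 and √(0.5666·0.4334/909) = 0.01644.
SE(p̂₁ − p̂₂) = √(SE₁² + SE₂²) = √(0.0002256004 + 0.0002702736) = 0.02227, since the two samples are independent.
At 99% confidence z* = 2.576; margin = 2.576 × 0.02227 = 0.05737.
The difference is 0.4946 − 0.5666 = -0.0720, so the interval is -0.0720 ± 0.05737 = (-0.129, -0.015).

(-0.129, -0.015)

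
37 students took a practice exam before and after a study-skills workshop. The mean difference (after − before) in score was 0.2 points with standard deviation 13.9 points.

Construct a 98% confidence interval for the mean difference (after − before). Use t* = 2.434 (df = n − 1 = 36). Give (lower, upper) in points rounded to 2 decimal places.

This is a matched-pairs design, so SE = s_d/√n = 13.9/√37 = 2.2851.
Margin = 2.434 × 2.2851 = 5.5619; the interval is 0.2 ± 5.5619 = (-5.36, 5.76).

(-5.36, 5.76)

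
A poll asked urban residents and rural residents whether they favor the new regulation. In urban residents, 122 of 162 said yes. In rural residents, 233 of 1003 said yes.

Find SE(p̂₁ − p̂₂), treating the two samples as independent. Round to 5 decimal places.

First, p̂₁ = 122/162 = 0.7531; p̂₂ = 233/1003 = 0.2323.
The two standard errors are √(0.7531×0.2469/162) = 0.03388 and √(0.2323×0.7677/1003) = 0.01333.
Because the samples are independent, SE_diff = √(0.03388² + 0.01333²) = 0.03641.

0.03641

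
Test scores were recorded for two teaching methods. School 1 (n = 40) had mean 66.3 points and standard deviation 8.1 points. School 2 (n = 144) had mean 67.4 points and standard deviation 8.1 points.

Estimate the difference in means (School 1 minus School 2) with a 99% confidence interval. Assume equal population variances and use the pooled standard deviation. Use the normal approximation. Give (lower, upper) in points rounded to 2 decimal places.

(-4.83, 2.63)

s_p = √[((n₁−1)s₁² + (n₂−1)s₂²)/(n₁+n₂−2)] = √[(39·8.1² + 143·8.1²)/182] = 8.1000.
SE = 8.1000·√(1/40 + 1/144) = 1.4477.
With z* = 2.576, margin = 2.576 × 1.4477 = 3.7293.
x̄₁ − x̄₂ = 66.3 − 67.4 = -1.1000; interval -1.1000 ± 3.7293 = (-4.83, 2.63).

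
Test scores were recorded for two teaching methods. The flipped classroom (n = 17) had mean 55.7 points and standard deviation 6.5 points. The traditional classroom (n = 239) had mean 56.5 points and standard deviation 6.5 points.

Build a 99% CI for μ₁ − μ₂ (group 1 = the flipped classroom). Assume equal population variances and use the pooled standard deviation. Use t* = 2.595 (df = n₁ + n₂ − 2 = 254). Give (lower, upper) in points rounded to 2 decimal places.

(-5.03, 3.43)

s_p = √[((n₁−1)s₁² + (n₂−1)s₂²)/(n₁+n₂−2)] = √[(16·6.5² + 238·6.5²)/254] = 6.5000.
SE = 6.5000·√(1/17 + 1/239) = 1.6316.
With t* = 2.595, margin = 2.595 × 1.6316 = 4.2340.
x̄₁ − x̄₂ = 55.7 − 56.5 = -0.8000; interval -0.8000 ± 4.2340 = (-5.03, 3.43).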